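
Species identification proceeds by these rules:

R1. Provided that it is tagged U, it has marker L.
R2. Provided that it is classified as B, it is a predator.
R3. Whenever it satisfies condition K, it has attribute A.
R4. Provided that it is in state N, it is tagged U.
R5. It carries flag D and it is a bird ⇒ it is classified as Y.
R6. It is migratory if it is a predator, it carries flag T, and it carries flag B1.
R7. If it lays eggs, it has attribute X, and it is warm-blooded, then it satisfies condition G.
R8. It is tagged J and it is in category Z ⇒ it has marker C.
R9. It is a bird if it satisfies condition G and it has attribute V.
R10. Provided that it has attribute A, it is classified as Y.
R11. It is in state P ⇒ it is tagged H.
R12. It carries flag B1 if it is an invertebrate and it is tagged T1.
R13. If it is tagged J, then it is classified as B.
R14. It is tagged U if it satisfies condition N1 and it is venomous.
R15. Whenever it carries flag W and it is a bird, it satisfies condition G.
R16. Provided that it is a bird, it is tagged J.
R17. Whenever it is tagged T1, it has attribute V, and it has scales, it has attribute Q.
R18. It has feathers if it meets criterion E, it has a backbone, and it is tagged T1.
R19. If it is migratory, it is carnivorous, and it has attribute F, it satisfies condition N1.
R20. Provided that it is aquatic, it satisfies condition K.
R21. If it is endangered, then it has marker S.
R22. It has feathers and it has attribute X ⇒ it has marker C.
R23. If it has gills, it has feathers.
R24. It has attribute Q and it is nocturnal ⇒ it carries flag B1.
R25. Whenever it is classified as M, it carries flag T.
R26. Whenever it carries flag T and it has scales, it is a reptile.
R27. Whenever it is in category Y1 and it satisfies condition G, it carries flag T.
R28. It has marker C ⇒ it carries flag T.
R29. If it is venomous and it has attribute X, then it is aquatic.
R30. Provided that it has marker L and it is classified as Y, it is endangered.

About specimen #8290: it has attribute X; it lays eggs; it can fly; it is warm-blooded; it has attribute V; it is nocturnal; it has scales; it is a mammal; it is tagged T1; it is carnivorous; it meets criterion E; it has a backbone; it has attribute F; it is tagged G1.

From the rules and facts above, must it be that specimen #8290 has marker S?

Forward chaining from the given facts derives: satisfies condition G, is a bird, is tagged J, has attribute Q, has feathers, has marker C, carries flag B1, carries flag T, is classified as B, is a reptile, is a predator, is migratory, satisfies condition N1.
The only rule concluding "it has marker S" is R21, which needs "it is endangered"; that is never established.

No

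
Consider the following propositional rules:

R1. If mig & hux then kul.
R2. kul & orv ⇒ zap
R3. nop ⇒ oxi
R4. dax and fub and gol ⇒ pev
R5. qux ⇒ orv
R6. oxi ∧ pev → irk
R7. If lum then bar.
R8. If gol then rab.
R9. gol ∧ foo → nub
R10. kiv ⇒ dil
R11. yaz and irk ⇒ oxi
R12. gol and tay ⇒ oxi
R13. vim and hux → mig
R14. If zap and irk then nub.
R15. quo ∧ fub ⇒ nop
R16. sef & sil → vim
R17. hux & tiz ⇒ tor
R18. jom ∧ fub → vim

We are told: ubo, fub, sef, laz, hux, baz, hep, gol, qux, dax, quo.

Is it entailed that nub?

No

Forward chaining from the given facts derives: pev, orv, rab, nop, oxi, irk.
Rules concluding nub: R9 needs foo; R14 needs zap — none of these are established.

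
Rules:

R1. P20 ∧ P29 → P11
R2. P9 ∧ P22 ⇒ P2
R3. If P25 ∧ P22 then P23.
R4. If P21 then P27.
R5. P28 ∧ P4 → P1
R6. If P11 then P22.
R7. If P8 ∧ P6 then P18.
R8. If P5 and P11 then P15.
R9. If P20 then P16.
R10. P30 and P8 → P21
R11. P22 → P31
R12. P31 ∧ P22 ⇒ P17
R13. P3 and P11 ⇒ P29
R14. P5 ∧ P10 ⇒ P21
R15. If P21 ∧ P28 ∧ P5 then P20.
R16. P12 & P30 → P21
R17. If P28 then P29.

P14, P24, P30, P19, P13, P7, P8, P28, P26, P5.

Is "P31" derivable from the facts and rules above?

Yes

P21  (by R10: P30, P8)
P20  (by R15: P21, P28, P5)
P29  (by R17: P28)
P11  (by R1: P20, P29)
P22  (by R6: P11)
P31  (by R11: P22)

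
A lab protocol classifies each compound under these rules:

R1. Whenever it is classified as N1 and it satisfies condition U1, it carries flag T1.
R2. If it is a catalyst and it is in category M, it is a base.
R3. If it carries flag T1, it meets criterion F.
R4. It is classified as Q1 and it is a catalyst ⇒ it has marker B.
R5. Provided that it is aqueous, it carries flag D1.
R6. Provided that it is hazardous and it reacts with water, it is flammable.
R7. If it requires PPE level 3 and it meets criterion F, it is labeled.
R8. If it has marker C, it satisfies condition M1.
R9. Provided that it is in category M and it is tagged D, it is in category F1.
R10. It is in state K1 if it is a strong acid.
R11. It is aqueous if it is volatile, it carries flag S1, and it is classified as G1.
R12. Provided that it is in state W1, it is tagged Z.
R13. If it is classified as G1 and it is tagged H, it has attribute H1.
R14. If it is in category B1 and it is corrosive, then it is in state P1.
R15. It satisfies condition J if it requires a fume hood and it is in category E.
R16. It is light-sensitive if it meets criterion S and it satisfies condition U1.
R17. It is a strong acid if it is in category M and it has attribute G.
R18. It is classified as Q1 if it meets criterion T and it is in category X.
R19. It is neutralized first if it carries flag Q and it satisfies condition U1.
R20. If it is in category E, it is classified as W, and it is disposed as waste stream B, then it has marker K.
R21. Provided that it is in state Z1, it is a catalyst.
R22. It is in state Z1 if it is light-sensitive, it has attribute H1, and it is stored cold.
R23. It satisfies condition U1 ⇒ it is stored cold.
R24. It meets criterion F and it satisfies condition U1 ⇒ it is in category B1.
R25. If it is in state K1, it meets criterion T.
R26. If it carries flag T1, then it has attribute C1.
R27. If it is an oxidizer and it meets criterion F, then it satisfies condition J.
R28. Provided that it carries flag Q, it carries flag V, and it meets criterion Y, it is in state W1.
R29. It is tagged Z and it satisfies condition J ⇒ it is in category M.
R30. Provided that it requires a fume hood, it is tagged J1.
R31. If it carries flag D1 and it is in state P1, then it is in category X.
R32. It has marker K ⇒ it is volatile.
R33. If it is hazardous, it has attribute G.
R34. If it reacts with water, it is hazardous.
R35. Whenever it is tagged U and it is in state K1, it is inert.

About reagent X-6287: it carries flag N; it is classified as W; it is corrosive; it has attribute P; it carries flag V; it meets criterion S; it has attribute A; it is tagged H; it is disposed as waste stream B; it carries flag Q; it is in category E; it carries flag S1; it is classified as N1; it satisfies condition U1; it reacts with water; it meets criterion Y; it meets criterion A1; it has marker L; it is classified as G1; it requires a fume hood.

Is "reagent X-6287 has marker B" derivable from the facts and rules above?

Yes

By R1 (it is classified as N1, it satisfies condition U1): it carries flag T1.
By R3 (it carries flag T1): it meets criterion F.
By R13 (it is classified as G1, it is tagged H): it has attribute H1.
By R15 (it requires a fume hood, it is in category E): it satisfies condition J.
By R16 (it meets criterion S, it satisfies condition U1): it is light-sensitive.
By R20 (it is in category E, it is classified as W, it is disposed as waste stream B): it has marker K.
By R23 (it satisfies condition U1): it is stored cold.
By R24 (it meets criterion F, it satisfies condition U1): it is in category B1.
By R28 (it carries flag Q, it carries flag V, it meets criterion Y): it is in state W1.
By R32 (it has marker K): it is volatile.
By R34 (it reacts with water): it is hazardous.
By R11 (it is volatile, it carries flag S1, it is classified as G1): it is aqueous.
By R12 (it is in state W1): it is tagged Z.
By R14 (it is in category B1, it is corrosive): it is in state P1.
By R22 (it is light-sensitive, it has attribute H1, it is stored cold): it is in state Z1.
By R29 (it is tagged Z, it satisfies condition J): it is in category M.
By R33 (it is hazardous): it has attribute G.
By R5 (it is aqueous): it carries flag D1.
By R17 (it is in category M, it has attribute G): it is a strong acid.
By R21 (it is in state Z1): it is a catalyst.
By R31 (it carries flag D1, it is in state P1): it is in category X.
By R10 (it is a strong acid): it is in state K1.
By R25 (it is in state K1): it meets criterion T.
By R18 (it meets criterion T, it is in category X): it is classified as Q1.
By R4 (it is classified as Q1, it is a catalyst): it has marker B.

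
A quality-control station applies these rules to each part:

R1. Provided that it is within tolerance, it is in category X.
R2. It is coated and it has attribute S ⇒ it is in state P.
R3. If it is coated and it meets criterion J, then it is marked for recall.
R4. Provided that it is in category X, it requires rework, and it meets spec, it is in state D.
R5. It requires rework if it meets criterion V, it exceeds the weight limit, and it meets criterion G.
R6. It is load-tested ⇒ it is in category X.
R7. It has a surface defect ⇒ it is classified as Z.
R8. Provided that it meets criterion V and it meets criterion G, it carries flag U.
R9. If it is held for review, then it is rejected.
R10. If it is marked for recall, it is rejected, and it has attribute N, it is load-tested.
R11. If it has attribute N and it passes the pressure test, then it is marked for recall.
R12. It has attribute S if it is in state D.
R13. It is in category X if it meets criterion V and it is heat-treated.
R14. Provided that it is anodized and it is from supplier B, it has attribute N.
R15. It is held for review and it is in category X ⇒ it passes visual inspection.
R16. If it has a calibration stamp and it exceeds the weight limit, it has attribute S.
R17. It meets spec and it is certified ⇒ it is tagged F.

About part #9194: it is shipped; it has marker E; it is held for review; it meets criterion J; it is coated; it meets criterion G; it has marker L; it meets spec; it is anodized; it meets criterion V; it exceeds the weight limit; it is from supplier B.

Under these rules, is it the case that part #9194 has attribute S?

Yes

By R3 (it is coated, it meets criterion J): it is marked for recall.
By R5 (it meets criterion V, it exceeds the weight limit, it meets criterion G): it requires rework.
By R9 (it is held for review): it is rejected.
By R14 (it is anodized, it is from supplier B): it has attribute N.
By R10 (it is marked for recall, it is rejected, it has attribute N): it is load-tested.
By R6 (it is load-tested): it is in category X.
By R4 (it is in category X, it requires rework, it meets spec): it is in state D.
By R12 (it is in state D): it has attribute S.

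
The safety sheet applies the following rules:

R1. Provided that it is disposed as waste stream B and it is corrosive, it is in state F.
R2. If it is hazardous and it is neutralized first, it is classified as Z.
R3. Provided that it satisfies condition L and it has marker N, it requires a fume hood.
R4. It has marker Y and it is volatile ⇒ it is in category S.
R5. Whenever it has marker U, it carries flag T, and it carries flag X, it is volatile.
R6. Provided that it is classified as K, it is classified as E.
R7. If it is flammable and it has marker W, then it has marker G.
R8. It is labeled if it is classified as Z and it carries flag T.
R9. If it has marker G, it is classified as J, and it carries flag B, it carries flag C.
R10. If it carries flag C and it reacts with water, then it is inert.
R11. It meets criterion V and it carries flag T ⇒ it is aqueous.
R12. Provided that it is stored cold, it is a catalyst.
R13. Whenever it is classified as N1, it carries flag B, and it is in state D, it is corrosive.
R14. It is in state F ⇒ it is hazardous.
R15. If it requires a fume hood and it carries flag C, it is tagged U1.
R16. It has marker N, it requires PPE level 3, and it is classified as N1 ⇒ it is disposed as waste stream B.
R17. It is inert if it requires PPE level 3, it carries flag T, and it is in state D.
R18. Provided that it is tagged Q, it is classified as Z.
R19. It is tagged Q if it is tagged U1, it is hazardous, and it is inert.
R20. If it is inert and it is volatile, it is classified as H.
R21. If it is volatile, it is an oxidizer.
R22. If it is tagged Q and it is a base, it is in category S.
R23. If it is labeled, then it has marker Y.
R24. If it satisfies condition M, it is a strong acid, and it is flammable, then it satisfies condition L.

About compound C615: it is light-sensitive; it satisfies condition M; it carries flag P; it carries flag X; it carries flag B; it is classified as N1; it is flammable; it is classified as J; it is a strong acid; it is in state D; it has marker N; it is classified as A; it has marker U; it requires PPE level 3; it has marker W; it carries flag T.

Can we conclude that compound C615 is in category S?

By R5 (it has marker U, it carries flag T, it carries flag X): it is volatile.
By R7 (it is flammable, it has marker W): it has marker G.
By R9 (it has marker G, it is classified as J, it carries flag B): it carries flag C.
By R13 (it is classified as N1, it carries flag B, it is in state D): it is corrosive.
By R16 (it has marker N, it requires PPE level 3, it is classified as N1): it is disposed as waste stream B.
By R17 (it requires PPE level 3, it carries flag T, it is in state D): it is inert.
By R24 (it satisfies condition M, it is a strong acid, it is flammable): it satisfies condition L.
By R1 (it is disposed as waste stream B, it is corrosive): it is in state F.
By R3 (it satisfies condition L, it has marker N): it requires a fume hood.
By R14 (it is in state F): it is hazardous.
By R15 (it requires a fume hood, it carries flag C): it is tagged U1.
By R19 (it is tagged U1, it is hazardous, it is inert): it is tagged Q.
By R18 (it is tagged Q): it is classified as Z.
By R8 (it is classified as Z, it carries flag T): it is labeled.
By R23 (it is labeled): it has marker Y.
By R4 (it has marker Y, it is volatile): it is in category S.

Yes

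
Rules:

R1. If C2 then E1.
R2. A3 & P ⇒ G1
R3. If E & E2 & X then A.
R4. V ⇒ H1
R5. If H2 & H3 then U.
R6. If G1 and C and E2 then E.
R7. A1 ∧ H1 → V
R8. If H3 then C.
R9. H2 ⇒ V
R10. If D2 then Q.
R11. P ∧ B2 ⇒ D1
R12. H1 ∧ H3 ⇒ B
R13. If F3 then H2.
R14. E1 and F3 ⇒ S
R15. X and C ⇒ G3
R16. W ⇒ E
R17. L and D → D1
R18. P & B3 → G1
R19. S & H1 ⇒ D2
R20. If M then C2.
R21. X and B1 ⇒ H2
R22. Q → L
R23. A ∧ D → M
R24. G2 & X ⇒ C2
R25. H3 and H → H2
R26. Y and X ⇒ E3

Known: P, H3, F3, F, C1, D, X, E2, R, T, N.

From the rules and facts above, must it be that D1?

No

Forward chaining from the given facts derives: C, H2, G3, U, V, H1, B.
Rules concluding D1: R11 needs B2; R17 needs L — none of these are established.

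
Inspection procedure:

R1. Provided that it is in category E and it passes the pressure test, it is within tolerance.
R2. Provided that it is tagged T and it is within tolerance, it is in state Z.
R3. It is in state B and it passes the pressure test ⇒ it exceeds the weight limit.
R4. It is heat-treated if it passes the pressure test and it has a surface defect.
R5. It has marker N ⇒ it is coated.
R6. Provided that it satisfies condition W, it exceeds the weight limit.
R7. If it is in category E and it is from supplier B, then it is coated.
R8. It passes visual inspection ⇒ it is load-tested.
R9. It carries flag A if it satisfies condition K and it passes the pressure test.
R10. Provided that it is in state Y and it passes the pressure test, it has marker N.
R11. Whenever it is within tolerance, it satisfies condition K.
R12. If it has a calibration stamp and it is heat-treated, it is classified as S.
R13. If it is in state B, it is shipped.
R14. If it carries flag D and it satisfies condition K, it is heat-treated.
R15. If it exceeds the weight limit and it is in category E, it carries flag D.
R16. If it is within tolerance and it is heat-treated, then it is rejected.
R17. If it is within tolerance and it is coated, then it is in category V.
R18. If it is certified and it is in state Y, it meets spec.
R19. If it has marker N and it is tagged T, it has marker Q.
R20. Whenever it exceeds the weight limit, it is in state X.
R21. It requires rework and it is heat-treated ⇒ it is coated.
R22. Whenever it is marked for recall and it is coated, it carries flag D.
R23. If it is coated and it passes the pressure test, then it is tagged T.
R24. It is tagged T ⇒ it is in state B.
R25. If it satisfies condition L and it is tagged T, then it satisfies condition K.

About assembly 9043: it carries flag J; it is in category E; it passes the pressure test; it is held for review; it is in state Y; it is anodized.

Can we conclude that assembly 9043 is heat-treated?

Yes

By R1 (it is in category E, it passes the pressure test): it is within tolerance.
By R10 (it is in state Y, it passes the pressure test): it has marker N.
By R11 (it is within tolerance): it satisfies condition K.
By R5 (it has marker N): it is coated.
By R23 (it is coated, it passes the pressure test): it is tagged T.
By R24 (it is tagged T): it is in state B.
By R3 (it is in state B, it passes the pressure test): it exceeds the weight limit.
By R15 (it exceeds the weight limit, it is in category E): it carries flag D.
By R14 (it carries flag D, it satisfies condition K): it is heat-treated.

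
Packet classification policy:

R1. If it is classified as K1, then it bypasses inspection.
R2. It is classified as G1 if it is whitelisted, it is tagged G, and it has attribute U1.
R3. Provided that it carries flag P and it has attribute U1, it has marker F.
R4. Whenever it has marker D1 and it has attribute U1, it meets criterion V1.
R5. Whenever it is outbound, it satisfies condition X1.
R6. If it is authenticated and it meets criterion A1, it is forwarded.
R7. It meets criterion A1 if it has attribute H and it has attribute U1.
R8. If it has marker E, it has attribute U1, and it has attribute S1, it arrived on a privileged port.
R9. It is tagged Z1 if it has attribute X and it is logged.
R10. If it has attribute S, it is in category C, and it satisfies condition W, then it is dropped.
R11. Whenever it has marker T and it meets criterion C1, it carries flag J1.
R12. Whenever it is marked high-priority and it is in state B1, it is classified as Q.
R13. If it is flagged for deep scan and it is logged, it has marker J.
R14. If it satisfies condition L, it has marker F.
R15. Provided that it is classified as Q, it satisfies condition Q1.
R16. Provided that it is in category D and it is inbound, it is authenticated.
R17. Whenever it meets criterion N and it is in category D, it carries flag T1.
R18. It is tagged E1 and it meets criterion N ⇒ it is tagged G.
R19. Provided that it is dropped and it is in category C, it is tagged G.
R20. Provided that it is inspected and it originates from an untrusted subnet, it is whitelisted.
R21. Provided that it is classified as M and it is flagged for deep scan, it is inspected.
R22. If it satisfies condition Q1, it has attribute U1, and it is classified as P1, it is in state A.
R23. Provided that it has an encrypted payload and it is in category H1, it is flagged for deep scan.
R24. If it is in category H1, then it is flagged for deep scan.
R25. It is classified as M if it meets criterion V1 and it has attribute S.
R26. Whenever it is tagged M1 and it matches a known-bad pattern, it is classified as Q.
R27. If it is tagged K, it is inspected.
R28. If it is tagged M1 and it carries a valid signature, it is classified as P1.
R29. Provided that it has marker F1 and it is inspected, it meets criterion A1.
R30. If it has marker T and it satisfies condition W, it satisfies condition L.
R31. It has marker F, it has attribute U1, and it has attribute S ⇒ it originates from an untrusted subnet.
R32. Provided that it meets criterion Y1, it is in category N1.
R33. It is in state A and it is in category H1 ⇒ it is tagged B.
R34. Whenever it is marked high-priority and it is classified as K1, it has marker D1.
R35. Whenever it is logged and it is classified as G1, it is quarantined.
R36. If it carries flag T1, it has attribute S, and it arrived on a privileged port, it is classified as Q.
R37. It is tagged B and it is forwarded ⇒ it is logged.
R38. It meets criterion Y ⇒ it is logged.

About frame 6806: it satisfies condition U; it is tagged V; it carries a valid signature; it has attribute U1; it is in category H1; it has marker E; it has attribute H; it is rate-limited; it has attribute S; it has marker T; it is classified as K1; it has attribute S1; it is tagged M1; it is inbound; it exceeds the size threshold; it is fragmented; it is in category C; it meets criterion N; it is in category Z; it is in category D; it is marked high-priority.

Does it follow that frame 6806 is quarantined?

No

Forward chaining from the given facts derives: bypasses inspection, meets criterion A1, arrived on a privileged port, is authenticated, carries flag T1, is flagged for deep scan, is classified as P1, has marker D1, is classified as Q, meets criterion V1, is forwarded, satisfies condition Q1, is in state A, is classified as M, is tagged B, is logged, has marker J, is inspected.
The only rule concluding "it is quarantined" is R35, which needs "it is classified as G1"; that is never established.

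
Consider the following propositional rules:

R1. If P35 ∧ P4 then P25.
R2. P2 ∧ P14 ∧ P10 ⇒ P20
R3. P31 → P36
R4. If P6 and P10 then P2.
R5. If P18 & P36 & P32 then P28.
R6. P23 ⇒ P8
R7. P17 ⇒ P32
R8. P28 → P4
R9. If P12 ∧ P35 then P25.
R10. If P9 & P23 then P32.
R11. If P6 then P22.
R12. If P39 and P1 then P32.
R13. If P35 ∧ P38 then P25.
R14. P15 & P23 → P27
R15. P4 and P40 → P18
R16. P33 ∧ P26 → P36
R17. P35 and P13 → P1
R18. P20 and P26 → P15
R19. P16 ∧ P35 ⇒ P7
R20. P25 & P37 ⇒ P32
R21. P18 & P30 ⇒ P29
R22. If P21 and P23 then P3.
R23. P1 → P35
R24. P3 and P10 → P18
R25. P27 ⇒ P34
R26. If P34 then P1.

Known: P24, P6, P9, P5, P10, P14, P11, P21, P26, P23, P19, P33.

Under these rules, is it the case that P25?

Yes

P2  (by R4: P6, P10)
P32  (by R10: P9, P23)
P36  (by R16: P33, P26)
P3  (by R22: P21, P23)
P18  (by R24: P3, P10)
P20  (by R2: P2, P14, P10)
P28  (by R5: P18, P36, P32)
P4  (by R8: P28)
P15  (by R18: P20, P26)
P27  (by R14: P15, P23)
P34  (by R25: P27)
P1  (by R26: P34)
P35  (by R23: P1)
P25  (by R1: P35, P4)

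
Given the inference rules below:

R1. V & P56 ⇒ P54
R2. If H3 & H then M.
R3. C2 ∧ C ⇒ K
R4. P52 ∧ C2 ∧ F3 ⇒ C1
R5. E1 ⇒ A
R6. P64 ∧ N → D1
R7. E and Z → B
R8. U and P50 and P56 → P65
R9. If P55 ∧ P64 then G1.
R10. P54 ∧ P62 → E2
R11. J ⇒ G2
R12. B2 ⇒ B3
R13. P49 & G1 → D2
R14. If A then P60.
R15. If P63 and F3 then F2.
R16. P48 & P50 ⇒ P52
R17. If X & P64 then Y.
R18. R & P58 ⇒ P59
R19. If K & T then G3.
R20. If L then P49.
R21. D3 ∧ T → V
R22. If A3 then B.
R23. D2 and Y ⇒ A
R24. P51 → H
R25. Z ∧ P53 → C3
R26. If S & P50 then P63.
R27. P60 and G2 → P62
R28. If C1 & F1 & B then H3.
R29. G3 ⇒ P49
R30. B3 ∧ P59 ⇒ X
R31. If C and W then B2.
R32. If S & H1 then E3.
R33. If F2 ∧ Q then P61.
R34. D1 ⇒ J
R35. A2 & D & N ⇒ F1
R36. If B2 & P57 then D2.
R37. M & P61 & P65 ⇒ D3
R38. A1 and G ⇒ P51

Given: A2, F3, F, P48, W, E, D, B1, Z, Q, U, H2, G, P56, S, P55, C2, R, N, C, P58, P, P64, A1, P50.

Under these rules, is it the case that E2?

No

Forward chaining from the given facts derives: K, D1, B, P65, G1, P52, P59, P63, B2, J, F1, P51, C1, G2, B3, F2, H, H3, X, P61, M, Y, D3.
The only rule concluding E2 is R10, which needs P54; that is never established.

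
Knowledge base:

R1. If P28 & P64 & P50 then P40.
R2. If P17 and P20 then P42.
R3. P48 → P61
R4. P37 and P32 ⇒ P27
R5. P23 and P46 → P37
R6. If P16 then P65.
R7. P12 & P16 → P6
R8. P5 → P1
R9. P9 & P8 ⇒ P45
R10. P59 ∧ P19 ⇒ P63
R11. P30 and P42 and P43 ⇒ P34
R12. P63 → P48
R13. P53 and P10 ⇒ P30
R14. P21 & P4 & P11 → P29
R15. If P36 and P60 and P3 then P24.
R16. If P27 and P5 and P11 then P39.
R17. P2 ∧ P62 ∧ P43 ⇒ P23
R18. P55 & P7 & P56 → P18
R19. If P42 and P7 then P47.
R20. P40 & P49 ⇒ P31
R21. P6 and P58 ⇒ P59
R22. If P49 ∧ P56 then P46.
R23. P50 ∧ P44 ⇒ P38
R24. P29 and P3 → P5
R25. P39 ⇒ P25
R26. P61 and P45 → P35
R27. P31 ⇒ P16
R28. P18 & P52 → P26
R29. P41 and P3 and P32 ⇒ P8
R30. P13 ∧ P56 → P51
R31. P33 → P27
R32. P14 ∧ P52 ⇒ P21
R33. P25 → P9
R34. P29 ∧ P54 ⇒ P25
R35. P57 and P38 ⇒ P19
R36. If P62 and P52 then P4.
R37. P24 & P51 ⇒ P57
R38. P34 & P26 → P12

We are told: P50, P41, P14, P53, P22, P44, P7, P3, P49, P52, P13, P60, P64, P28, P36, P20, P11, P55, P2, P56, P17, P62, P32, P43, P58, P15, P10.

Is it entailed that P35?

P40  (by R1: P28, P64, P50)
P42  (by R2: P17, P20)
P30  (by R13: P53, P10)
P24  (by R15: P36, P60, P3)
P23  (by R17: P2, P62, P43)
P18  (by R18: P55, P7, P56)
P31  (by R20: P40, P49)
P46  (by R22: P49, P56)
P38  (by R23: P50, P44)
P16  (by R27: P31)
P26  (by R28: P18, P52)
P8  (by R29: P41, P3, P32)
P51  (by R30: P13, P56)
P21  (by R32: P14, P52)
P4  (by R36: P62, P52)
P57  (by R37: P24, P51)
P37  (by R5: P23, P46)
P34  (by R11: P30, P42, P43)
P29  (by R14: P21, P4, P11)
P5  (by R24: P29, P3)
P19  (by R35: P57, P38)
P12  (by R38: P34, P26)
P27  (by R4: P37, P32)
P6  (by R7: P12, P16)
P39  (by R16: P27, P5, P11)
P59  (by R21: P6, P58)
P25  (by R25: P39)
P9  (by R33: P25)
P45  (by R9: P9, P8)
P63  (by R10: P59, P19)
P48  (by R12: P63)
P61  (by R3: P48)
P35  (by R26: P61, P45)

Yes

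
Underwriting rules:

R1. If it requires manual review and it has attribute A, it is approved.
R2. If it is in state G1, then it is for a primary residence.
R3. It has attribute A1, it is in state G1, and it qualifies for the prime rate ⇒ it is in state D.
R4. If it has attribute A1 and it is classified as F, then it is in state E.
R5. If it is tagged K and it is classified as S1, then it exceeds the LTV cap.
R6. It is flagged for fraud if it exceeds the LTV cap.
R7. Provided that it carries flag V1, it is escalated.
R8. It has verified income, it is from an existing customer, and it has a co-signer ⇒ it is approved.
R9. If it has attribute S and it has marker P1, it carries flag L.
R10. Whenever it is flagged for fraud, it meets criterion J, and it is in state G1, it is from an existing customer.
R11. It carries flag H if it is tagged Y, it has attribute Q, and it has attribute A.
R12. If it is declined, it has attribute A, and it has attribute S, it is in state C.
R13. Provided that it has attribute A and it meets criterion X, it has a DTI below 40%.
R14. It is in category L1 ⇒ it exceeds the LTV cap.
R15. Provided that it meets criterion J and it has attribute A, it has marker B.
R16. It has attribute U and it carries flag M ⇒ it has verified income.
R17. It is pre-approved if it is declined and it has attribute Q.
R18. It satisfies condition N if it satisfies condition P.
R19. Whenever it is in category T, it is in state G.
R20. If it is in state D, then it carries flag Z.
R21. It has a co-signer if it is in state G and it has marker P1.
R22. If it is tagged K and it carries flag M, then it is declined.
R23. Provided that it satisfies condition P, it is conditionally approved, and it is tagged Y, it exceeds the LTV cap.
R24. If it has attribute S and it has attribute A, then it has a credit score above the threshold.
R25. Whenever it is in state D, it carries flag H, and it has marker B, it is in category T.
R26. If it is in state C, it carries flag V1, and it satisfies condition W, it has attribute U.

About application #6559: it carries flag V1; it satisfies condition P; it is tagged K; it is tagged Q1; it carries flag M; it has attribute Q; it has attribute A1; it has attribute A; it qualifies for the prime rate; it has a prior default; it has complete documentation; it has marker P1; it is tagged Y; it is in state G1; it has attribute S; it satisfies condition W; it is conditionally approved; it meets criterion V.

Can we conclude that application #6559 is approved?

Forward chaining from the given facts derives: is for a primary residence, is in state D, is escalated, carries flag L, carries flag H, satisfies condition N, carries flag Z, is declined, exceeds the LTV cap, has a credit score above the threshold, is flagged for fraud, is in state C, is pre-approved, has attribute U, has verified income.
Rules concluding "it is approved": R1 needs "it requires manual review"; R8 needs "it is from an existing customer" — none of these are established.

No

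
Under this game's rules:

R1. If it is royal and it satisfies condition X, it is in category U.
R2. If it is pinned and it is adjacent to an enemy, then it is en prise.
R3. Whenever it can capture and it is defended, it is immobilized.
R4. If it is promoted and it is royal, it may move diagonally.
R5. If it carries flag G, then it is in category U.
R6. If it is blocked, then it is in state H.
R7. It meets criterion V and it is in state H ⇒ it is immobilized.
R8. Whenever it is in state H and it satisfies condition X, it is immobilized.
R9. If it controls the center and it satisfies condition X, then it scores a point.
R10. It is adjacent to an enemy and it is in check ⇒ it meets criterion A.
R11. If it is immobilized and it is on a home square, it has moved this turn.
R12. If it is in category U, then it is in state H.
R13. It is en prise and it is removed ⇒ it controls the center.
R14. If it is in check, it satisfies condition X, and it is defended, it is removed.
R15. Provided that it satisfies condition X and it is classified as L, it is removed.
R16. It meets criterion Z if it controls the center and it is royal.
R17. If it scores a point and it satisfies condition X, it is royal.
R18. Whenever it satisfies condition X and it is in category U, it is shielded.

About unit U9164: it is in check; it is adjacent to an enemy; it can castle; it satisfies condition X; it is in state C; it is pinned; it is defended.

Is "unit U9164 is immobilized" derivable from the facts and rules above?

By R2 (it is pinned, it is adjacent to an enemy): it is en prise.
By R14 (it is in check, it satisfies condition X, it is defended): it is removed.
By R13 (it is en prise, it is removed): it controls the center.
By R9 (it controls the center, it satisfies condition X): it scores a point.
By R17 (it scores a point, it satisfies condition X): it is royal.
By R1 (it is royal, it satisfies condition X): it is in category U.
By R12 (it is in category U): it is in state H.
By R8 (it is in state H, it satisfies condition X): it is immobilized.

Yes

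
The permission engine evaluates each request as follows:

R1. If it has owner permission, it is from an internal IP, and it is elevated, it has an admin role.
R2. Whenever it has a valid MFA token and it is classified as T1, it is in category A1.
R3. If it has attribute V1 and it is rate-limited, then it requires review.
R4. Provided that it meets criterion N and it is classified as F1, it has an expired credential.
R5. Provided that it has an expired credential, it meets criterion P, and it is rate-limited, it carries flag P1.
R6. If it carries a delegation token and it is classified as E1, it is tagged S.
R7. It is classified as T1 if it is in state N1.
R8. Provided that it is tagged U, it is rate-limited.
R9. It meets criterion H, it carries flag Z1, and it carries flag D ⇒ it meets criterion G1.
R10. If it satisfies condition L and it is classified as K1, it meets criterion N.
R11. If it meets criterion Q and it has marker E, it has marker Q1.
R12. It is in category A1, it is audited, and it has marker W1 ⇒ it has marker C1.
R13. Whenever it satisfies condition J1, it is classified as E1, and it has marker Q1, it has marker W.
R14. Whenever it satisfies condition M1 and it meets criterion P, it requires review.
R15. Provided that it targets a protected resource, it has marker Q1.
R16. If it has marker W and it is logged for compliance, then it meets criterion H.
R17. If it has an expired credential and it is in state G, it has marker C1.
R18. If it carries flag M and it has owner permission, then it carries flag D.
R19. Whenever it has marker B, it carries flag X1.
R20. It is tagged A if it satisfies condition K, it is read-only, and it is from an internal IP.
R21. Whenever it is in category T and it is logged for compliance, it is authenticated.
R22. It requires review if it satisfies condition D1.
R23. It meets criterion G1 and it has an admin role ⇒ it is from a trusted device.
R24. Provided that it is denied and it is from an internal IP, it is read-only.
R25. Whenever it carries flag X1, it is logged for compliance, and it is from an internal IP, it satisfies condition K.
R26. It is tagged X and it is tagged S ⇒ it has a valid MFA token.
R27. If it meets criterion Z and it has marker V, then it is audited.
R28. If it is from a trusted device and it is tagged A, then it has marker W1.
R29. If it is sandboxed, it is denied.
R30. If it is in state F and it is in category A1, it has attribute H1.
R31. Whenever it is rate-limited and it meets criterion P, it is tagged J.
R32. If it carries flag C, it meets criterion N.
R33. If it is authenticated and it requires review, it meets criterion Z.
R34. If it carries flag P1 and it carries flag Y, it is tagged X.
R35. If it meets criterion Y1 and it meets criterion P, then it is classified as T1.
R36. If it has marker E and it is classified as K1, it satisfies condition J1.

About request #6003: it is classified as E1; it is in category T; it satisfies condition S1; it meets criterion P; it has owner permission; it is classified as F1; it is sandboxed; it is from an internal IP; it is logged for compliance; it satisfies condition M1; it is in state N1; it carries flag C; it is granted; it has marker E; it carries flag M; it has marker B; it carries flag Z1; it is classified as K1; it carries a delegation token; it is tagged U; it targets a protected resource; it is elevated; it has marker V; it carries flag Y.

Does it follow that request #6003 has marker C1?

By R1 (it has owner permission, it is from an internal IP, it is elevated): it has an admin role.
By R6 (it carries a delegation token, it is classified as E1): it is tagged S.
By R7 (it is in state N1): it is classified as T1.
By R8 (it is tagged U): it is rate-limited.
By R14 (it satisfies condition M1, it meets criterion P): it requires review.
By R15 (it targets a protected resource): it has marker Q1.
By R18 (it carries flag M, it has owner permission): it carries flag D.
By R19 (it has marker B): it carries flag X1.
By R21 (it is in category T, it is logged for compliance): it is authenticated.
By R25 (it carries flag X1, it is logged for compliance, it is from an internal IP): it satisfies condition K.
By R29 (it is sandboxed): it is denied.
By R32 (it carries flag C): it meets criterion N.
By R33 (it is authenticated, it requires review): it meets criterion Z.
By R36 (it has marker E, it is classified as K1): it satisfies condition J1.
By R4 (it meets criterion N, it is classified as F1): it has an expired credential.
By R5 (it has an expired credential, it meets criterion P, it is rate-limited): it carries flag P1.
By R13 (it satisfies condition J1, it is classified as E1, it has marker Q1): it has marker W.
By R16 (it has marker W, it is logged for compliance): it meets criterion H.
By R24 (it is denied, it is from an internal IP): it is read-only.
By R27 (it meets criterion Z, it has marker V): it is audited.
By R34 (it carries flag P1, it carries flag Y): it is tagged X.
By R9 (it meets criterion H, it carries flag Z1, it carries flag D): it meets criterion G1.
By R20 (it satisfies condition K, it is read-only, it is from an internal IP): it is tagged A.
By R23 (it meets criterion G1, it has an admin role): it is from a trusted device.
By R26 (it is tagged X, it is tagged S): it has a valid MFA token.
By R28 (it is from a trusted device, it is tagged A): it has marker W1.
By R2 (it has a valid MFA token, it is classified as T1): it is in category A1.
By R12 (it is in category A1, it is audited, it has marker W1): it has marker C1.

Yes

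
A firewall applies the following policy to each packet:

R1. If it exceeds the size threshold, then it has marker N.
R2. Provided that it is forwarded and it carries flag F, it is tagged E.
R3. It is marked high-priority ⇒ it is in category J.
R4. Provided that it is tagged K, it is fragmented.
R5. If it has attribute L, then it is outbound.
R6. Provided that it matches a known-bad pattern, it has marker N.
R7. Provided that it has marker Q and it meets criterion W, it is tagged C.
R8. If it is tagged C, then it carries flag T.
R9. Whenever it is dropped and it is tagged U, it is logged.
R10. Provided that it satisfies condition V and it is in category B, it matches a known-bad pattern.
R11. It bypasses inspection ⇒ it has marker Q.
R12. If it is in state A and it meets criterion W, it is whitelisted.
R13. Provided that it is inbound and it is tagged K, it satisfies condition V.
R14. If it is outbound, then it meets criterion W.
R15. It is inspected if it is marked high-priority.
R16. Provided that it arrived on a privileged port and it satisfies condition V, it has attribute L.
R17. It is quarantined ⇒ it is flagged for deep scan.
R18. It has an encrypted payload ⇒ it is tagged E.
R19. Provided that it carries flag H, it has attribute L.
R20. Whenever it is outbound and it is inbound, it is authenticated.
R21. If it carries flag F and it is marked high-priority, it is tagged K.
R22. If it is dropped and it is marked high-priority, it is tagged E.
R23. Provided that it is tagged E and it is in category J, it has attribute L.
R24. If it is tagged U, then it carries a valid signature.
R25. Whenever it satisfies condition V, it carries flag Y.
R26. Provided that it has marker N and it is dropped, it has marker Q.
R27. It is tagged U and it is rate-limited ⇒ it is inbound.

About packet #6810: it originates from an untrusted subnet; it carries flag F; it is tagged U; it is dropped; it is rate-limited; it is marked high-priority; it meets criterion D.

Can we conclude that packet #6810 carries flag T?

No

Forward chaining from the given facts derives: is in category J, is logged, is inspected, is tagged K, is tagged E, has attribute L, carries a valid signature, is inbound, is fragmented, is outbound, satisfies condition V, meets criterion W, is authenticated, carries flag Y.
The only rule concluding "it carries flag T" is R8, which needs "it is tagged C"; that is never established.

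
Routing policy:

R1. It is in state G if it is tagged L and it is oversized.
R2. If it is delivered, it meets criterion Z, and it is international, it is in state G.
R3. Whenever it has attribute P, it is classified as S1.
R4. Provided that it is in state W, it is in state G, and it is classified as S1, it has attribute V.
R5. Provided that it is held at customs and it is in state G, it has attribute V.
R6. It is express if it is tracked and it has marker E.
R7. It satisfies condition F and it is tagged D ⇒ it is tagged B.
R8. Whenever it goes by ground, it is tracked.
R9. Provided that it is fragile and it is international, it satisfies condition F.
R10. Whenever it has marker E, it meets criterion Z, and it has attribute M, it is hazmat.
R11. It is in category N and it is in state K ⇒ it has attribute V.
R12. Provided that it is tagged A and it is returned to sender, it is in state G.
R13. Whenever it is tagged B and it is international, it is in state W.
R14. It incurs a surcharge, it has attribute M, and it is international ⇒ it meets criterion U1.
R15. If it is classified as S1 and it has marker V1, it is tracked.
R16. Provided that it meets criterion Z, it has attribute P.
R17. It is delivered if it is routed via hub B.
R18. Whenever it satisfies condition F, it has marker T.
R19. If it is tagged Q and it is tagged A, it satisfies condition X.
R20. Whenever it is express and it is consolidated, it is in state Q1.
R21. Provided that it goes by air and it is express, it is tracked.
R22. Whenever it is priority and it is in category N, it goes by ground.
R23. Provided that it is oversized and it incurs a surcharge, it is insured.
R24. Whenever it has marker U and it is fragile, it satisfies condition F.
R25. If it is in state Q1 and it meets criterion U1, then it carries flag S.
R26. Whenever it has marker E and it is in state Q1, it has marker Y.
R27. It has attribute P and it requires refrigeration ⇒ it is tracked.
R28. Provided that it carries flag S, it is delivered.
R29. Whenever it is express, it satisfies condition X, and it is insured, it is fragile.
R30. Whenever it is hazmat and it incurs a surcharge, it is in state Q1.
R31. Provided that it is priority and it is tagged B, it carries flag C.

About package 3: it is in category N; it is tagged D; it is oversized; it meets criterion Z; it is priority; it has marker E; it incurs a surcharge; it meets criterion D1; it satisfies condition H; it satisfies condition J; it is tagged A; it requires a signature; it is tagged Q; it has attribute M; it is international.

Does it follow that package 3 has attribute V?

By R10 (it has marker E, it meets criterion Z, it has attribute M): it is hazmat.
By R14 (it incurs a surcharge, it has attribute M, it is international): it meets criterion U1.
By R16 (it meets criterion Z): it has attribute P.
By R19 (it is tagged Q, it is tagged A): it satisfies condition X.
By R22 (it is priority, it is in category N): it goes by ground.
By R23 (it is oversized, it incurs a surcharge): it is insured.
By R30 (it is hazmat, it incurs a surcharge): it is in state Q1.
By R3 (it has attribute P): it is classified as S1.
By R8 (it goes by ground): it is tracked.
By R25 (it is in state Q1, it meets criterion U1): it carries flag S.
By R28 (it carries flag S): it is delivered.
By R2 (it is delivered, it meets criterion Z, it is international): it is in state G.
By R6 (it is tracked, it has marker E): it is express.
By R29 (it is express, it satisfies condition X, it is insured): it is fragile.
By R9 (it is fragile, it is international): it satisfies condition F.
By R7 (it satisfies condition F, it is tagged D): it is tagged B.
By R13 (it is tagged B, it is international): it is in state W.
By R4 (it is in state W, it is in state G, it is classified as S1): it has attribute V.

Yes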